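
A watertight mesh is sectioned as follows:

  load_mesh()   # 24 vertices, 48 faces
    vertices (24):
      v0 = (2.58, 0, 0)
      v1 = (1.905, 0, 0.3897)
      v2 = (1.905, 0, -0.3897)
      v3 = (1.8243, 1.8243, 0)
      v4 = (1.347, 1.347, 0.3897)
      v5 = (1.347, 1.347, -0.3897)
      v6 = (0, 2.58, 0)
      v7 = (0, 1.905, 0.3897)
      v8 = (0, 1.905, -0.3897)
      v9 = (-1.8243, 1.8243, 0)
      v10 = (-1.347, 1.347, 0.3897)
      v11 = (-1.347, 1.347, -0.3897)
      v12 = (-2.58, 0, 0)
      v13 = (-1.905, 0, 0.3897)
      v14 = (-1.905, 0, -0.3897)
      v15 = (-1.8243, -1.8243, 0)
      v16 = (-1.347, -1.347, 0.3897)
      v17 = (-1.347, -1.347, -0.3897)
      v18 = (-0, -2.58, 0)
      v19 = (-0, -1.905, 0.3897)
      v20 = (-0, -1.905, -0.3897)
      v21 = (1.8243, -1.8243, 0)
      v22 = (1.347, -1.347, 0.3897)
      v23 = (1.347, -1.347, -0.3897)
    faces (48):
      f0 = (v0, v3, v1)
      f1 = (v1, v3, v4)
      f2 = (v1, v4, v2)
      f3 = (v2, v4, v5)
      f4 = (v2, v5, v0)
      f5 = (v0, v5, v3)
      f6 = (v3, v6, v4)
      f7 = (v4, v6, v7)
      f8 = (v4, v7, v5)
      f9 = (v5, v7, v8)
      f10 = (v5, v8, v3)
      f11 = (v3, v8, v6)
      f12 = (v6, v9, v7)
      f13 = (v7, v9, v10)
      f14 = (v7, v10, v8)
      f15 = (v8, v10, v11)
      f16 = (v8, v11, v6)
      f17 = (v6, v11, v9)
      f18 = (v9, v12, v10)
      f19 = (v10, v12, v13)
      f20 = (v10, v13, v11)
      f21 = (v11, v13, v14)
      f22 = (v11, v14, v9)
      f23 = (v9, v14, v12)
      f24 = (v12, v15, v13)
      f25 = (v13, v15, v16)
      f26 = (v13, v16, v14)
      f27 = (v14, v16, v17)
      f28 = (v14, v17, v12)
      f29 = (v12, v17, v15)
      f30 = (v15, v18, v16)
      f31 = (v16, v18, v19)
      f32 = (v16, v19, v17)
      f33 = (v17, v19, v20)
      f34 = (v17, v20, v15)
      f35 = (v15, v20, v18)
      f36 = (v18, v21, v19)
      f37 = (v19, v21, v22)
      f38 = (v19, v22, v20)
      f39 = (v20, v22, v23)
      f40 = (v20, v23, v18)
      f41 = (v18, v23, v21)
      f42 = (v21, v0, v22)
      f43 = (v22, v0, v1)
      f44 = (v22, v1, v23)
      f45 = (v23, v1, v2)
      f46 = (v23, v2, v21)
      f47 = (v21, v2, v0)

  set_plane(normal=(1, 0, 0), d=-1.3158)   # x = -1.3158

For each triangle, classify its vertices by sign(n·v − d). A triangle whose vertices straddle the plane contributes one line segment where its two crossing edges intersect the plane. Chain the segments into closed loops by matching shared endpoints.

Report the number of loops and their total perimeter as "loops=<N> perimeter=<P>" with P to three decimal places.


loops=2 perimeter=4.677

Straddling triangles (12 of 48):
  (v6,v9,v7) [+-+] → (-1.3158, 2.03494, 0)–(-1.3158, 1.84679, 0.108624)  len=0.2173
  (v7,v9,v10) [+--] → (-1.3158, 1.84679, 0.108624)–(-1.3158, 1.35992, 0.3897)  len=0.5622
  (v7,v10,v8) [+-+] → (-1.3158, 1.35992, 0.3897)–(-1.3158, 1.35992, 0.371647)  len=0.0181
  (v8,v10,v11) [+--] → (-1.3158, 1.35992, 0.371647)–(-1.3158, 1.35992, -0.3897)  len=0.7613
  (v8,v11,v6) [+-+] → (-1.3158, 1.35992, -0.3897)–(-1.3158, 1.37556, -0.380674)  len=0.0181
  (v6,v11,v9) [+--] → (-1.3158, 1.37556, -0.380674)–(-1.3158, 2.03494, 0)  len=0.7614
  (v15,v18,v16) [-+-] → (-1.3158, -2.03494, 0)–(-1.3158, -1.37556, 0.380674)  len=0.7614
  (v16,v18,v19) [-++] → (-1.3158, -1.37556, 0.380674)–(-1.3158, -1.35992, 0.3897)  len=0.0181
  (v16,v19,v17) [-+-] → (-1.3158, -1.35992, 0.3897)–(-1.3158, -1.35992, -0.371647)  len=0.7613
  (v17,v19,v20) [-++] → (-1.3158, -1.35992, -0.371647)–(-1.3158, -1.35992, -0.3897)  len=0.0181
  (v17,v20,v15) [-+-] → (-1.3158, -1.35992, -0.3897)–(-1.3158, -1.84679, -0.108624)  len=0.5622
  (v15,v20,v18) [-++] → (-1.3158, -1.84679, -0.108624)–(-1.3158, -2.03494, 0)  len=0.2173

Chained into 2 loop(s):
  loop 1: 6 segments, perimeter = 2.3383
  loop 2: 6 segments, perimeter = 2.3383
Total perimeter = 4.677


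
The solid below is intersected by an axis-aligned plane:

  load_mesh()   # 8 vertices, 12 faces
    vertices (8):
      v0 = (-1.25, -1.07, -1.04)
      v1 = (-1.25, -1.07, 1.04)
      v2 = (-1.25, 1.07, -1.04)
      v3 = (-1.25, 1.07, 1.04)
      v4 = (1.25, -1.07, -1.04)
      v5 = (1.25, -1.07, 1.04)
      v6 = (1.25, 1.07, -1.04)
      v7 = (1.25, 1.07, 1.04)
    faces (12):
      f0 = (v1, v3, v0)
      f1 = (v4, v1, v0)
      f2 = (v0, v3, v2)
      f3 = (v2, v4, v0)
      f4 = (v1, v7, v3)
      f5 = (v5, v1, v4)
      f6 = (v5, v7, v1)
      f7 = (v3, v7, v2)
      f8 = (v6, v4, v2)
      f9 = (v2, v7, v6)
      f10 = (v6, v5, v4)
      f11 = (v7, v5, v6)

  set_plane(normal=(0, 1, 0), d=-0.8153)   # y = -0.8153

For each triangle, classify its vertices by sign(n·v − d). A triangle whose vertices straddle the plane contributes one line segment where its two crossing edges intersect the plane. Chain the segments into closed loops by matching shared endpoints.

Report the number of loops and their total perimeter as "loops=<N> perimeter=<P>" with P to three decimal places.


Straddling triangles (8 of 12):
  (v1,v3,v0) [-+-] → (-1.25, -0.8153, 1.04)–(-1.25, -0.8153, -0.792441)  len=1.8324
  (v0,v3,v2) [-++] → (-1.25, -0.8153, -0.792441)–(-1.25, -0.8153, -1.04)  len=0.2476
  (v2,v4,v0) [+--] → (0.952453, -0.8153, -1.04)–(-1.25, -0.8153, -1.04)  len=2.2025
  (v1,v7,v3) [-++] → (-0.952453, -0.8153, 1.04)–(-1.25, -0.8153, 1.04)  len=0.2975
  (v5,v7,v1) [-+-] → (1.25, -0.8153, 1.04)–(-0.952453, -0.8153, 1.04)  len=2.2025
  (v6,v4,v2) [+-+] → (1.25, -0.8153, -1.04)–(0.952453, -0.8153, -1.04)  len=0.2975
  (v6,v5,v4) [+--] → (1.25, -0.8153, 0.792441)–(1.25, -0.8153, -1.04)  len=1.8324
  (v7,v5,v6) [+-+] → (1.25, -0.8153, 1.04)–(1.25, -0.8153, 0.792441)  len=0.2476

Chained into 1 loop(s):
  loop 1: 8 segments, perimeter = 9.1600
Total perimeter = 9.160

loops=1 perimeter=9.160


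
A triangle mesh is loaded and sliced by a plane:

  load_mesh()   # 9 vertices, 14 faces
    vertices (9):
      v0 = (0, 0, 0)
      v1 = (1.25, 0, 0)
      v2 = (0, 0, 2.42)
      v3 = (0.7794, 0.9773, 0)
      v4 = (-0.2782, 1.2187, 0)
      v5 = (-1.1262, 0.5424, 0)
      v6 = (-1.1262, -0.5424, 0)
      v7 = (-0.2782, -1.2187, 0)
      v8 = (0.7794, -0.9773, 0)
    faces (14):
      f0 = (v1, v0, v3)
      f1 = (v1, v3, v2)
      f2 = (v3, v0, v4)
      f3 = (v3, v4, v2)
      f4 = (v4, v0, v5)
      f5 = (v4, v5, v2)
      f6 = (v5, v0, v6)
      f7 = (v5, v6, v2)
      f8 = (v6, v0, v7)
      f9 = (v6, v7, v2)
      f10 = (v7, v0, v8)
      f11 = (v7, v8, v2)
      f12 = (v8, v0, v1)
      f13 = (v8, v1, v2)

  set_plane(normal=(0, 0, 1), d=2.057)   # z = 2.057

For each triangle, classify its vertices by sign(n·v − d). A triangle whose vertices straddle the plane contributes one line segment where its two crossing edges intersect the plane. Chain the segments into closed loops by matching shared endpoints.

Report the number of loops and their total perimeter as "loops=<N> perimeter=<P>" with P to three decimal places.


Straddling triangles (7 of 14):
  (v1,v3,v2) [--+] → (0.11691, 0.146595, 2.057)–(0.1875, 0, 2.057)  len=0.1627
  (v3,v4,v2) [--+] → (-0.04173, 0.182805, 2.057)–(0.11691, 0.146595, 2.057)  len=0.1627
  (v4,v5,v2) [--+] → (-0.16893, 0.08136, 2.057)–(-0.04173, 0.182805, 2.057)  len=0.1627
  (v5,v6,v2) [--+] → (-0.16893, -0.08136, 2.057)–(-0.16893, 0.08136, 2.057)  len=0.1627
  (v6,v7,v2) [--+] → (-0.04173, -0.182805, 2.057)–(-0.16893, -0.08136, 2.057)  len=0.1627
  (v7,v8,v2) [--+] → (0.11691, -0.146595, 2.057)–(-0.04173, -0.182805, 2.057)  len=0.1627
  (v8,v1,v2) [--+] → (0.1875, 0, 2.057)–(0.11691, -0.146595, 2.057)  len=0.1627

Chained into 1 loop(s):
  loop 1: 7 segments, perimeter = 1.1390
Total perimeter = 1.139

loops=1 perimeter=1.139


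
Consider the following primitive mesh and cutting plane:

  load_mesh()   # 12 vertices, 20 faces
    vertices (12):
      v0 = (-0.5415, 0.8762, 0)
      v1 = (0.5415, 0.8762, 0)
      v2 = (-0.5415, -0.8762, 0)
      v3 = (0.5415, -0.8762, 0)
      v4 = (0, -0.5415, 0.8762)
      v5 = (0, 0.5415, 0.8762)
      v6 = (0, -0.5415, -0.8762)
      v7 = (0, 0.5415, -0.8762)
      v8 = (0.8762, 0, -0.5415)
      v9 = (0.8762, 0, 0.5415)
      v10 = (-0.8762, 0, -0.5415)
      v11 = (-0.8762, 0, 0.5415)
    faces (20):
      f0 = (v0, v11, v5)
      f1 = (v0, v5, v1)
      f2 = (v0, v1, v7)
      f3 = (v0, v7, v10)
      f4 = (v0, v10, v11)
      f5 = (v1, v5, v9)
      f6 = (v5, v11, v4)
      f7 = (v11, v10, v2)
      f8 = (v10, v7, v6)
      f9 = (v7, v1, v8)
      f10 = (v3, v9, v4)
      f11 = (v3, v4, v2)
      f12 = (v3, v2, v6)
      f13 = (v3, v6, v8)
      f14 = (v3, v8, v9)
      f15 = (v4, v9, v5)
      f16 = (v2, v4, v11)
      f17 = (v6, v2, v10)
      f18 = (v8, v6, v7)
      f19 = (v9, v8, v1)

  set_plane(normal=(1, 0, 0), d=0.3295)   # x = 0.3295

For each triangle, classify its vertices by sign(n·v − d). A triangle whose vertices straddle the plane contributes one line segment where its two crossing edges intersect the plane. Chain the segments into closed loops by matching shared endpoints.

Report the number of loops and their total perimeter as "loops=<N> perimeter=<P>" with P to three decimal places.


Straddling triangles (10 of 20):
  (v0,v5,v1) [--+] → (0.3295, 0.745163, 0.343037)–(0.3295, 0.8762, 0)  len=0.3672
  (v0,v1,v7) [-+-] → (0.3295, 0.8762, 0)–(0.3295, 0.745163, -0.343037)  len=0.3672
  (v1,v5,v9) [+-+] → (0.3295, 0.745163, 0.343037)–(0.3295, 0.337866, 0.750334)  len=0.5760
  (v7,v1,v8) [-++] → (0.3295, 0.745163, -0.343037)–(0.3295, 0.337866, -0.750334)  len=0.5760
  (v3,v9,v4) [++-] → (0.3295, -0.337866, 0.750334)–(0.3295, -0.745163, 0.343037)  len=0.5760
  (v3,v4,v2) [+--] → (0.3295, -0.745163, 0.343037)–(0.3295, -0.8762, 0)  len=0.3672
  (v3,v2,v6) [+--] → (0.3295, -0.8762, 0)–(0.3295, -0.745163, -0.343037)  len=0.3672
  (v3,v6,v8) [+-+] → (0.3295, -0.745163, -0.343037)–(0.3295, -0.337866, -0.750334)  len=0.5760
  (v4,v9,v5) [-+-] → (0.3295, -0.337866, 0.750334)–(0.3295, 0.337866, 0.750334)  len=0.6757
  (v8,v6,v7) [+--] → (0.3295, -0.337866, -0.750334)–(0.3295, 0.337866, -0.750334)  len=0.6757

Chained into 1 loop(s):
  loop 1: 10 segments, perimeter = 5.1243
Total perimeter = 5.124

loops=1 perimeter=5.124


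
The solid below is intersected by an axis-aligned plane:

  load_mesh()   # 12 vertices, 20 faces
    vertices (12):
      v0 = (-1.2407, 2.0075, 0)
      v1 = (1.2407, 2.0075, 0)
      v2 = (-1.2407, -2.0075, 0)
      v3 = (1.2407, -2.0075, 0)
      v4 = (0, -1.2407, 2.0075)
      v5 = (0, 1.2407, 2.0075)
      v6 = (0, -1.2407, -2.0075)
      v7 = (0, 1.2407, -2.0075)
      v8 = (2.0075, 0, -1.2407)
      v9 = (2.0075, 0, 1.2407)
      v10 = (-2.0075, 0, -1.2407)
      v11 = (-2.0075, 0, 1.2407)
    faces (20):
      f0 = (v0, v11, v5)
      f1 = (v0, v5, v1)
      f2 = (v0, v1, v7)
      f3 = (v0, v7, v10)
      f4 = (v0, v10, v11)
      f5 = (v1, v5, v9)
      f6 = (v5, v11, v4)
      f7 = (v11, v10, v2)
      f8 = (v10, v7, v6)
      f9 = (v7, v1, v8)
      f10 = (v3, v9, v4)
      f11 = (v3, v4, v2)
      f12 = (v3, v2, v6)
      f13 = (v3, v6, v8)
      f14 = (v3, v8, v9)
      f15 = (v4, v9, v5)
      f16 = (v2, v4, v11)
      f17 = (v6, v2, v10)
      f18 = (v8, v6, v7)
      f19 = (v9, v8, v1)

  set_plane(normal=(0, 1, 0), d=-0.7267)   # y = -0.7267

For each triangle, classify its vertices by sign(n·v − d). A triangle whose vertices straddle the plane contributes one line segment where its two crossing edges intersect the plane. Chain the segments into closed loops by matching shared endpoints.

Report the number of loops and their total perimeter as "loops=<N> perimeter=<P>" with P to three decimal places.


loops=1 perimeter=11.809

Straddling triangles (10 of 20):
  (v5,v11,v4) [++-] → (-0.831672, -0.7267, 1.68983)–(0, -0.7267, 2.0075)  len=0.8903
  (v11,v10,v2) [++-] → (-1.72992, -0.7267, -0.791576)–(-1.72992, -0.7267, 0.791576)  len=1.5832
  (v10,v7,v6) [++-] → (0, -0.7267, -2.0075)–(-0.831672, -0.7267, -1.68983)  len=0.8903
  (v3,v9,v4) [-+-] → (1.72992, -0.7267, 0.791576)–(0.831672, -0.7267, 1.68983)  len=1.2703
  (v3,v6,v8) [--+] → (0.831672, -0.7267, -1.68983)–(1.72992, -0.7267, -0.791576)  len=1.2703
  (v3,v8,v9) [-++] → (1.72992, -0.7267, -0.791576)–(1.72992, -0.7267, 0.791576)  len=1.5832
  (v4,v9,v5) [-++] → (0.831672, -0.7267, 1.68983)–(0, -0.7267, 2.0075)  len=0.8903
  (v2,v4,v11) [--+] → (-0.831672, -0.7267, 1.68983)–(-1.72992, -0.7267, 0.791576)  len=1.2703
  (v6,v2,v10) [--+] → (-1.72992, -0.7267, -0.791576)–(-0.831672, -0.7267, -1.68983)  len=1.2703
  (v8,v6,v7) [+-+] → (0.831672, -0.7267, -1.68983)–(0, -0.7267, -2.0075)  len=0.8903

Chained into 1 loop(s):
  loop 1: 10 segments, perimeter = 11.8087
Total perimeter = 11.809


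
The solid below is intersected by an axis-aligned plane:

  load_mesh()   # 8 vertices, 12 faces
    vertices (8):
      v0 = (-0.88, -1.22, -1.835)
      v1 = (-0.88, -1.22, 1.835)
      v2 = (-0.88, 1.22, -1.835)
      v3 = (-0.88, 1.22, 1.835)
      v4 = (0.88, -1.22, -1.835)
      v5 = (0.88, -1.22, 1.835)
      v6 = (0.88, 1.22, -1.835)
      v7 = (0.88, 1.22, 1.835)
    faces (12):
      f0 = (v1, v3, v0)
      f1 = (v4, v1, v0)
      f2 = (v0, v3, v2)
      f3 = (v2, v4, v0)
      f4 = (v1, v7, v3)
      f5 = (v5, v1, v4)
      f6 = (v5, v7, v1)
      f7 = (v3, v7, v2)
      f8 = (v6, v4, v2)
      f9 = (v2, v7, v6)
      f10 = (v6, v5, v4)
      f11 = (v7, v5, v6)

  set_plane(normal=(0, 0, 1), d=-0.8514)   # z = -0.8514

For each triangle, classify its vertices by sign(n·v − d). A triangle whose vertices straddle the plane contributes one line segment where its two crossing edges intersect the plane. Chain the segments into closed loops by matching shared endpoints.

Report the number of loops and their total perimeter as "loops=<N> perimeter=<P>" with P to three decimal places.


loops=1 perimeter=8.400

Straddling triangles (8 of 12):
  (v1,v3,v0) [++-] → (-0.88, -0.566053, -0.8514)–(-0.88, -1.22, -0.8514)  len=0.6539
  (v4,v1,v0) [-+-] → (0.408301, -1.22, -0.8514)–(-0.88, -1.22, -0.8514)  len=1.2883
  (v0,v3,v2) [-+-] → (-0.88, -0.566053, -0.8514)–(-0.88, 1.22, -0.8514)  len=1.7861
  (v5,v1,v4) [++-] → (0.408301, -1.22, -0.8514)–(0.88, -1.22, -0.8514)  len=0.4717
  (v3,v7,v2) [++-] → (-0.408301, 1.22, -0.8514)–(-0.88, 1.22, -0.8514)  len=0.4717
  (v2,v7,v6) [-+-] → (-0.408301, 1.22, -0.8514)–(0.88, 1.22, -0.8514)  len=1.2883
  (v6,v5,v4) [-+-] → (0.88, 0.566053, -0.8514)–(0.88, -1.22, -0.8514)  len=1.7861
  (v7,v5,v6) [++-] → (0.88, 0.566053, -0.8514)–(0.88, 1.22, -0.8514)  len=0.6539

Chained into 1 loop(s):
  loop 1: 8 segments, perimeter = 8.4000
Total perimeter = 8.400


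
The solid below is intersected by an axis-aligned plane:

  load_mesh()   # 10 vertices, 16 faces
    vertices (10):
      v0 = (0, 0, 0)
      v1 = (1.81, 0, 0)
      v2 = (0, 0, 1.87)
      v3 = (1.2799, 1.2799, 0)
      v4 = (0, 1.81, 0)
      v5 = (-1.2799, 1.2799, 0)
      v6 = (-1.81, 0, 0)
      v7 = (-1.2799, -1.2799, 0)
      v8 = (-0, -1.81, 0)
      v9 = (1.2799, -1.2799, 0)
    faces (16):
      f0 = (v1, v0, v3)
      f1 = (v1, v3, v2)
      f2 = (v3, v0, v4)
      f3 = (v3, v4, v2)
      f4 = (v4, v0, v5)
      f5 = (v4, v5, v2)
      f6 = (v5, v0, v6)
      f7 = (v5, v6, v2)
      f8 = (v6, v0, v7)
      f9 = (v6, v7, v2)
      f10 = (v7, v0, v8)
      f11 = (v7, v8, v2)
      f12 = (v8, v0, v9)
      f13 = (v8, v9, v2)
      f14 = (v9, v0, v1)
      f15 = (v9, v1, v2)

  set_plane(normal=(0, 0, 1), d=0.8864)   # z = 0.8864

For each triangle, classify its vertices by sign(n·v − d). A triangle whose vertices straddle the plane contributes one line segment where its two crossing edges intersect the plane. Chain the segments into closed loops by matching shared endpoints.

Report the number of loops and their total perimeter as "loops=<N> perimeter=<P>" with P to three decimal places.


loops=1 perimeter=5.829

Straddling triangles (8 of 16):
  (v1,v3,v2) [--+] → (0.673214, 0.673214, 0.8864)–(0.952041, 0, 0.8864)  len=0.7287
  (v3,v4,v2) [--+] → (0, 0.952041, 0.8864)–(0.673214, 0.673214, 0.8864)  len=0.7287
  (v4,v5,v2) [--+] → (-0.673214, 0.673214, 0.8864)–(0, 0.952041, 0.8864)  len=0.7287
  (v5,v6,v2) [--+] → (-0.952041, 0, 0.8864)–(-0.673214, 0.673214, 0.8864)  len=0.7287
  (v6,v7,v2) [--+] → (-0.673214, -0.673214, 0.8864)–(-0.952041, 0, 0.8864)  len=0.7287
  (v7,v8,v2) [--+] → (0, -0.952041, 0.8864)–(-0.673214, -0.673214, 0.8864)  len=0.7287
  (v8,v9,v2) [--+] → (0.673214, -0.673214, 0.8864)–(0, -0.952041, 0.8864)  len=0.7287
  (v9,v1,v2) [--+] → (0.952041, 0, 0.8864)–(0.673214, -0.673214, 0.8864)  len=0.7287

Chained into 1 loop(s):
  loop 1: 8 segments, perimeter = 5.8294
Total perimeter = 5.829


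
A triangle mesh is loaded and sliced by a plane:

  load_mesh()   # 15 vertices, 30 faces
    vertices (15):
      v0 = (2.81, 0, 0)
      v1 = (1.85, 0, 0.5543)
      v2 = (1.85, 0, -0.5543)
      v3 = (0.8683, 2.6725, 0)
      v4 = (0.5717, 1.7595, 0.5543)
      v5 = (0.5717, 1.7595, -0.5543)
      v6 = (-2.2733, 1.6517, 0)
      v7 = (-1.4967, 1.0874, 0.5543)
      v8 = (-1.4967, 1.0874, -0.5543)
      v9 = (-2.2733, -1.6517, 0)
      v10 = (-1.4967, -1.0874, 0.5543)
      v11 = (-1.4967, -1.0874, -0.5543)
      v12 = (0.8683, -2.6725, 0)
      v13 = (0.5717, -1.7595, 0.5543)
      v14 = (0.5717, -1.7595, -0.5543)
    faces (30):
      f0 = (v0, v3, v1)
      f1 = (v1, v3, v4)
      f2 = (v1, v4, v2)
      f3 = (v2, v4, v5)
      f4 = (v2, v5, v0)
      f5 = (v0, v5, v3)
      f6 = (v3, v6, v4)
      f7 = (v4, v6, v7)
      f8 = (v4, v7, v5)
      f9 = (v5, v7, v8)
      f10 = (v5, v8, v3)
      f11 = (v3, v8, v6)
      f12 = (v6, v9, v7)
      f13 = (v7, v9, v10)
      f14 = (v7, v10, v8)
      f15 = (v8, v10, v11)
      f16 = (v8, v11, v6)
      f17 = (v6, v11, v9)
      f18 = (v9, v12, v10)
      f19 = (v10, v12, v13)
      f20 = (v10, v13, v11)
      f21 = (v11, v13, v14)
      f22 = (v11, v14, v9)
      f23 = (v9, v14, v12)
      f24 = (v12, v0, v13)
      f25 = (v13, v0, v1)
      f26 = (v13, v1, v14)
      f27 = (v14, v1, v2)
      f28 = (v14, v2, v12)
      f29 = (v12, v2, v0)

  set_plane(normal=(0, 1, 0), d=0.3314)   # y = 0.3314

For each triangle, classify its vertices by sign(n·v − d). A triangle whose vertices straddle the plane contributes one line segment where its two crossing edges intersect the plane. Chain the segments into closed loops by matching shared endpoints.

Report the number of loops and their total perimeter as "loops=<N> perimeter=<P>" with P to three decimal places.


Straddling triangles (12 of 30):
  (v0,v3,v1) [-+-] → (2.56922, 0.3314, 0)–(1.72827, 0.3314, 0.485565)  len=0.9711
  (v1,v3,v4) [-++] → (1.72827, 0.3314, 0.485565)–(1.60923, 0.3314, 0.5543)  len=0.1375
  (v1,v4,v2) [-+-] → (1.60923, 0.3314, 0.5543)–(1.60923, 0.3314, -0.345496)  len=0.8998
  (v2,v4,v5) [-++] → (1.60923, 0.3314, -0.345496)–(1.60923, 0.3314, -0.5543)  len=0.2088
  (v2,v5,v0) [-+-] → (1.60923, 0.3314, -0.5543)–(2.38842, 0.3314, -0.104402)  len=0.8997
  (v0,v5,v3) [-++] → (2.38842, 0.3314, -0.104402)–(2.56922, 0.3314, 0)  len=0.2088
  (v6,v9,v7) [+-+] → (-2.2733, 0.3314, 0)–(-1.71104, 0.3314, 0.401312)  len=0.6908
  (v7,v9,v10) [+--] → (-1.71104, 0.3314, 0.401312)–(-1.4967, 0.3314, 0.5543)  len=0.2633
  (v7,v10,v8) [+-+] → (-1.4967, 0.3314, 0.5543)–(-1.4967, 0.3314, -0.16893)  len=0.7232
  (v8,v10,v11) [+--] → (-1.4967, 0.3314, -0.16893)–(-1.4967, 0.3314, -0.5543)  len=0.3854
  (v8,v11,v6) [+-+] → (-1.4967, 0.3314, -0.5543)–(-1.89896, 0.3314, -0.267183)  len=0.4942
  (v6,v11,v9) [+--] → (-1.89896, 0.3314, -0.267183)–(-2.2733, 0.3314, 0)  len=0.4599

Chained into 2 loop(s):
  loop 1: 6 segments, perimeter = 3.3256
  loop 2: 6 segments, perimeter = 3.0169
Total perimeter = 6.343

loops=2 perimeter=6.343


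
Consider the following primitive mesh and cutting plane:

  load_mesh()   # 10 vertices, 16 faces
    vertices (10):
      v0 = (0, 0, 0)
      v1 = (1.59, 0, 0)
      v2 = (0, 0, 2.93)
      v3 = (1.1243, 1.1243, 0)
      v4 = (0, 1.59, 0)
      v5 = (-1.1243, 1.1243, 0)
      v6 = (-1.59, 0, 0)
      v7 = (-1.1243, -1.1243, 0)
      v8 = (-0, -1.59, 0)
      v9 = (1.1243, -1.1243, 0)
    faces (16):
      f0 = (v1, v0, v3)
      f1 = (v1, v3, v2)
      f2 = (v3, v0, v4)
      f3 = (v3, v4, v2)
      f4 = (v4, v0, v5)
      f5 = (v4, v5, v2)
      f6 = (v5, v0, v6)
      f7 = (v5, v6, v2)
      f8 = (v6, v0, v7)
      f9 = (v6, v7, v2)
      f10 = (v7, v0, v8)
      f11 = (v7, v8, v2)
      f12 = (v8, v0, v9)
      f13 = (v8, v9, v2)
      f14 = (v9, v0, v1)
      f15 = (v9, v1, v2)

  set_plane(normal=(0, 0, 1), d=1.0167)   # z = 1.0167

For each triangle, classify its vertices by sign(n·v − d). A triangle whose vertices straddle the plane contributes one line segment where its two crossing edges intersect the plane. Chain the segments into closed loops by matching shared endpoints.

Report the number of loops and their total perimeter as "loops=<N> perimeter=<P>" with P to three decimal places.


loops=1 perimeter=6.357

Straddling triangles (8 of 16):
  (v1,v3,v2) [--+] → (0.734172, 0.734172, 1.0167)–(1.03828, 0, 1.0167)  len=0.7947
  (v3,v4,v2) [--+] → (0, 1.03828, 1.0167)–(0.734172, 0.734172, 1.0167)  len=0.7947
  (v4,v5,v2) [--+] → (-0.734172, 0.734172, 1.0167)–(0, 1.03828, 1.0167)  len=0.7947
  (v5,v6,v2) [--+] → (-1.03828, 0, 1.0167)–(-0.734172, 0.734172, 1.0167)  len=0.7947
  (v6,v7,v2) [--+] → (-0.734172, -0.734172, 1.0167)–(-1.03828, 0, 1.0167)  len=0.7947
  (v7,v8,v2) [--+] → (0, -1.03828, 1.0167)–(-0.734172, -0.734172, 1.0167)  len=0.7947
  (v8,v9,v2) [--+] → (0.734172, -0.734172, 1.0167)–(0, -1.03828, 1.0167)  len=0.7947
  (v9,v1,v2) [--+] → (1.03828, 0, 1.0167)–(0.734172, -0.734172, 1.0167)  len=0.7947

Chained into 1 loop(s):
  loop 1: 8 segments, perimeter = 6.3573
Total perimeter = 6.357


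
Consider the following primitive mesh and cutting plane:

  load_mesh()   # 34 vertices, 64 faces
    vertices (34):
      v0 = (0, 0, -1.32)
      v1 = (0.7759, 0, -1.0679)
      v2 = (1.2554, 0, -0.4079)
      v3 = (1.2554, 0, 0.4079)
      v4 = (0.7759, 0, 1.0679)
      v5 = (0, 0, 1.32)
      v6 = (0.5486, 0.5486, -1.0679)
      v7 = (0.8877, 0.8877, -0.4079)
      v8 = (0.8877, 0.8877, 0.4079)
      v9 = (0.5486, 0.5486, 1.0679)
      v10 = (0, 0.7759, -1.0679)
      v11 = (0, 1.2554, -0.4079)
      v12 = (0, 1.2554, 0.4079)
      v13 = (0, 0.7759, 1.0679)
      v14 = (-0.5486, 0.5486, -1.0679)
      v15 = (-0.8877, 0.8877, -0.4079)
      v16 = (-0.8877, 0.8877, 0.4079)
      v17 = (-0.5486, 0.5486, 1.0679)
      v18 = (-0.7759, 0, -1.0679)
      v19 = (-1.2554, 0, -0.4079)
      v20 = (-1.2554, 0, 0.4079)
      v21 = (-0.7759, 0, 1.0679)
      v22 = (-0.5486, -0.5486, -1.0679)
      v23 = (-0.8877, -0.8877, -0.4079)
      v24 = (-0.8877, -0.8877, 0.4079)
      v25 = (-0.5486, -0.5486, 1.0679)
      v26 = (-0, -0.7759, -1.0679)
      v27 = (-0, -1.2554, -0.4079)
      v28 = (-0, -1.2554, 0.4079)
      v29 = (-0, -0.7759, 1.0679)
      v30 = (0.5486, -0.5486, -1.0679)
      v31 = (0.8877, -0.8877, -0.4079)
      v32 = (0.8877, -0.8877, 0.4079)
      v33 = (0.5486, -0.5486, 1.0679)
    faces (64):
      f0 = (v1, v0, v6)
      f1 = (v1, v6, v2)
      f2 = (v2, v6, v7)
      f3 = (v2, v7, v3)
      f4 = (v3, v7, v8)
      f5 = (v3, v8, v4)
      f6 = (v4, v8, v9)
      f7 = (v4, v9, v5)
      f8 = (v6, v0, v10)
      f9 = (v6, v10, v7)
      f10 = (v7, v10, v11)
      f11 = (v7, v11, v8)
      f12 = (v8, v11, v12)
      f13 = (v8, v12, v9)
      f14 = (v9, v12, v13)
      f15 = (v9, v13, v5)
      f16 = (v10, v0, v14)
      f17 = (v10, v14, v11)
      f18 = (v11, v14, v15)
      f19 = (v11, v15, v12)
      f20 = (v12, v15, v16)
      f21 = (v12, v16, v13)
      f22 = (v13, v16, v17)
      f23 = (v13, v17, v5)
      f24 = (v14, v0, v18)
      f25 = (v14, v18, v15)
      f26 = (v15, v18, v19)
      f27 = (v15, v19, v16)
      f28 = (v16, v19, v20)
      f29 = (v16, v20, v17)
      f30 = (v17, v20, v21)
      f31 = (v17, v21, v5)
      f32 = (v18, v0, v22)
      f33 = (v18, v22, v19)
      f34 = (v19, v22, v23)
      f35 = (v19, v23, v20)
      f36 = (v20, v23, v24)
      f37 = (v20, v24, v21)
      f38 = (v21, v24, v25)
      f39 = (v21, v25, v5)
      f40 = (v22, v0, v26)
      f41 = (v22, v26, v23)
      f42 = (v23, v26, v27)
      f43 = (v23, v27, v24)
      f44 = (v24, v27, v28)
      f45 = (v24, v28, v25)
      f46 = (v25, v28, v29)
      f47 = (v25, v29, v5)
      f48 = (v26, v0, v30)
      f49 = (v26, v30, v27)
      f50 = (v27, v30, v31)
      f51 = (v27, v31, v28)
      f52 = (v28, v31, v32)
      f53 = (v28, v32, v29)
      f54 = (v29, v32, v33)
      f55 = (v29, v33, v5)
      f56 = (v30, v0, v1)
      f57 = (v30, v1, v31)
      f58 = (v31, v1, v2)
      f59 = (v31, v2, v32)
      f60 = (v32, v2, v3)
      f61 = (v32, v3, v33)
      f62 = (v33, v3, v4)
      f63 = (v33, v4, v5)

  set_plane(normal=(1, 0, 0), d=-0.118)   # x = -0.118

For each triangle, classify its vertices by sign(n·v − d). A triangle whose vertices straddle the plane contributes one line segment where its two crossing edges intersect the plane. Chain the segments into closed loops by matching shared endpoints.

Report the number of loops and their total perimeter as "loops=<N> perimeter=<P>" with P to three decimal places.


Straddling triangles (20 of 64):
  (v10,v0,v14) [++-] → (-0.118, 0.118, -1.26578)–(-0.118, 0.727009, -1.0679)  len=0.6403
  (v10,v14,v11) [+-+] → (-0.118, 0.727009, -1.0679)–(-0.118, 1.10337, -0.549861)  len=0.6403
  (v11,v14,v15) [+--] → (-0.118, 1.10337, -0.549861)–(-0.118, 1.20652, -0.4079)  len=0.1755
  (v11,v15,v12) [+-+] → (-0.118, 1.20652, -0.4079)–(-0.118, 1.20652, 0.299458)  len=0.7074
  (v12,v15,v16) [+--] → (-0.118, 1.20652, 0.299458)–(-0.118, 1.20652, 0.4079)  len=0.1084
  (v12,v16,v13) [+-+] → (-0.118, 1.20652, 0.4079)–(-0.118, 0.790761, 0.980168)  len=0.7074
  (v13,v16,v17) [+--] → (-0.118, 0.790761, 0.980168)–(-0.118, 0.727009, 1.0679)  len=0.1084
  (v13,v17,v5) [+-+] → (-0.118, 0.727009, 1.0679)–(-0.118, 0.118, 1.26578)  len=0.6403
  (v14,v0,v18) [-+-] → (-0.118, 0.118, -1.26578)–(-0.118, 0, -1.28166)  len=0.1191
  (v17,v21,v5) [--+] → (-0.118, 0, 1.28166)–(-0.118, 0.118, 1.26578)  len=0.1191
  (v18,v0,v22) [-+-] → (-0.118, 0, -1.28166)–(-0.118, -0.118, -1.26578)  len=0.1191
  (v21,v25,v5) [--+] → (-0.118, -0.118, 1.26578)–(-0.118, 0, 1.28166)  len=0.1191
  (v22,v0,v26) [-++] → (-0.118, -0.118, -1.26578)–(-0.118, -0.727009, -1.0679)  len=0.6403
  (v22,v26,v23) [-+-] → (-0.118, -0.727009, -1.0679)–(-0.118, -0.790761, -0.980168)  len=0.1084
  (v23,v26,v27) [-++] → (-0.118, -0.790761, -0.980168)–(-0.118, -1.20652, -0.4079)  len=0.7074
  (v23,v27,v24) [-+-] → (-0.118, -1.20652, -0.4079)–(-0.118, -1.20652, -0.299458)  len=0.1084
  (v24,v27,v28) [-++] → (-0.118, -1.20652, -0.299458)–(-0.118, -1.20652, 0.4079)  len=0.7074
  (v24,v28,v25) [-+-] → (-0.118, -1.20652, 0.4079)–(-0.118, -1.10337, 0.549861)  len=0.1755
  (v25,v28,v29) [-++] → (-0.118, -1.10337, 0.549861)–(-0.118, -0.727009, 1.0679)  len=0.6403
  (v25,v29,v5) [-++] → (-0.118, -0.727009, 1.0679)–(-0.118, -0.118, 1.26578)  len=0.6403

Chained into 1 loop(s):
  loop 1: 20 segments, perimeter = 7.9325
Total perimeter = 7.932

loops=1 perimeter=7.932


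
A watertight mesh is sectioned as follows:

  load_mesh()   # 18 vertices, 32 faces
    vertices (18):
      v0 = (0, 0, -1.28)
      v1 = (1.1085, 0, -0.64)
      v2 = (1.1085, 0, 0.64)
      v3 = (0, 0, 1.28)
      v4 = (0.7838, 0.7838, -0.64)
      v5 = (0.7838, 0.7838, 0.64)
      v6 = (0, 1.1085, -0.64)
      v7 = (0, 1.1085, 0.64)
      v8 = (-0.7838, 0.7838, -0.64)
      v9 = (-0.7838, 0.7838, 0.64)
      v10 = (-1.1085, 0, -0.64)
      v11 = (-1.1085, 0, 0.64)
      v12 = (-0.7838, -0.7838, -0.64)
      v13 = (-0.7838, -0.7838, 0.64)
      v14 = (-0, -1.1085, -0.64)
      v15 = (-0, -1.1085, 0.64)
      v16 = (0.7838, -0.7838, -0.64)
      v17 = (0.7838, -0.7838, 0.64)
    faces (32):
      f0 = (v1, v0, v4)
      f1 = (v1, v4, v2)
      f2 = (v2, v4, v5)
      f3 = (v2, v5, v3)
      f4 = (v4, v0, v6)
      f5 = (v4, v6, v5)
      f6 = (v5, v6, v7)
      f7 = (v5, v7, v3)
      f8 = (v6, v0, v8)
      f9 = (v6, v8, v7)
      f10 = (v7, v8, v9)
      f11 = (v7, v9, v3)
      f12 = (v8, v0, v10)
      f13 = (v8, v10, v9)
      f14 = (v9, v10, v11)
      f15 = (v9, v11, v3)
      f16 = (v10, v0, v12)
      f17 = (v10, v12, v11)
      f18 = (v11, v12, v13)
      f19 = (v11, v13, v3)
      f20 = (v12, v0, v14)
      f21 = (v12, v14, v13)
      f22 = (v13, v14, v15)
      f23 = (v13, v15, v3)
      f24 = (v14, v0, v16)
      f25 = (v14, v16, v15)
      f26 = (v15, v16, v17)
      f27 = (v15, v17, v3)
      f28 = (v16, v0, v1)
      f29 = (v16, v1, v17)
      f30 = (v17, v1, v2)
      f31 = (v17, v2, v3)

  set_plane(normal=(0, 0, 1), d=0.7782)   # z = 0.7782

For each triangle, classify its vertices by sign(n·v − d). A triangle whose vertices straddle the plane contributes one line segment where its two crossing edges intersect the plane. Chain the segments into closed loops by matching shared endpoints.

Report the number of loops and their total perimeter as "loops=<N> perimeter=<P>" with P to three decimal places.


Straddling triangles (8 of 32):
  (v2,v5,v3) [--+] → (0.614548, 0.614548, 0.7782)–(0.869133, 0, 0.7782)  len=0.6652
  (v5,v7,v3) [--+] → (0, 0.869133, 0.7782)–(0.614548, 0.614548, 0.7782)  len=0.6652
  (v7,v9,v3) [--+] → (-0.614548, 0.614548, 0.7782)–(0, 0.869133, 0.7782)  len=0.6652
  (v9,v11,v3) [--+] → (-0.869133, 0, 0.7782)–(-0.614548, 0.614548, 0.7782)  len=0.6652
  (v11,v13,v3) [--+] → (-0.614548, -0.614548, 0.7782)–(-0.869133, 0, 0.7782)  len=0.6652
  (v13,v15,v3) [--+] → (0, -0.869133, 0.7782)–(-0.614548, -0.614548, 0.7782)  len=0.6652
  (v15,v17,v3) [--+] → (0.614548, -0.614548, 0.7782)–(0, -0.869133, 0.7782)  len=0.6652
  (v17,v2,v3) [--+] → (0.869133, 0, 0.7782)–(0.614548, -0.614548, 0.7782)  len=0.6652

Chained into 1 loop(s):
  loop 1: 8 segments, perimeter = 5.3216
Total perimeter = 5.322

loops=1 perimeter=5.322


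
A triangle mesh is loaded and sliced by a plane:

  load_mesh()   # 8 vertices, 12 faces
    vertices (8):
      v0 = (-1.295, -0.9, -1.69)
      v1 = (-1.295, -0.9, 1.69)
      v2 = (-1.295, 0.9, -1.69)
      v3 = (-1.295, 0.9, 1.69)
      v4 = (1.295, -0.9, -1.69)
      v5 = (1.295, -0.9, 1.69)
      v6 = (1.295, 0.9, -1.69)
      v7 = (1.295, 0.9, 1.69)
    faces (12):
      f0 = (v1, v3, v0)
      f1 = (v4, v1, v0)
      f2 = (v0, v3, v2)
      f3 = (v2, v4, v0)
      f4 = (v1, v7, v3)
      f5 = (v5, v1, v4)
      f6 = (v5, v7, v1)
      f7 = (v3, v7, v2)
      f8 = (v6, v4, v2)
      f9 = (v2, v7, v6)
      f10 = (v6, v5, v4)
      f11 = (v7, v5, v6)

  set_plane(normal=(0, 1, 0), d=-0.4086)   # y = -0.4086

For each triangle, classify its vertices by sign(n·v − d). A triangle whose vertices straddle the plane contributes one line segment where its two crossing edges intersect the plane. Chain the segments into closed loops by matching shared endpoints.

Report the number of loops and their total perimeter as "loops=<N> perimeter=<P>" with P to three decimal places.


Straddling triangles (8 of 12):
  (v1,v3,v0) [-+-] → (-1.295, -0.4086, 1.69)–(-1.295, -0.4086, -0.76726)  len=2.4573
  (v0,v3,v2) [-++] → (-1.295, -0.4086, -0.76726)–(-1.295, -0.4086, -1.69)  len=0.9227
  (v2,v4,v0) [+--] → (0.58793, -0.4086, -1.69)–(-1.295, -0.4086, -1.69)  len=1.8829
  (v1,v7,v3) [-++] → (-0.58793, -0.4086, 1.69)–(-1.295, -0.4086, 1.69)  len=0.7071
  (v5,v7,v1) [-+-] → (1.295, -0.4086, 1.69)–(-0.58793, -0.4086, 1.69)  len=1.8829
  (v6,v4,v2) [+-+] → (1.295, -0.4086, -1.69)–(0.58793, -0.4086, -1.69)  len=0.7071
  (v6,v5,v4) [+--] → (1.295, -0.4086, 0.76726)–(1.295, -0.4086, -1.69)  len=2.4573
  (v7,v5,v6) [+-+] → (1.295, -0.4086, 1.69)–(1.295, -0.4086, 0.76726)  len=0.9227

Chained into 1 loop(s):
  loop 1: 8 segments, perimeter = 11.9400
Total perimeter = 11.940

loops=1 perimeter=11.940


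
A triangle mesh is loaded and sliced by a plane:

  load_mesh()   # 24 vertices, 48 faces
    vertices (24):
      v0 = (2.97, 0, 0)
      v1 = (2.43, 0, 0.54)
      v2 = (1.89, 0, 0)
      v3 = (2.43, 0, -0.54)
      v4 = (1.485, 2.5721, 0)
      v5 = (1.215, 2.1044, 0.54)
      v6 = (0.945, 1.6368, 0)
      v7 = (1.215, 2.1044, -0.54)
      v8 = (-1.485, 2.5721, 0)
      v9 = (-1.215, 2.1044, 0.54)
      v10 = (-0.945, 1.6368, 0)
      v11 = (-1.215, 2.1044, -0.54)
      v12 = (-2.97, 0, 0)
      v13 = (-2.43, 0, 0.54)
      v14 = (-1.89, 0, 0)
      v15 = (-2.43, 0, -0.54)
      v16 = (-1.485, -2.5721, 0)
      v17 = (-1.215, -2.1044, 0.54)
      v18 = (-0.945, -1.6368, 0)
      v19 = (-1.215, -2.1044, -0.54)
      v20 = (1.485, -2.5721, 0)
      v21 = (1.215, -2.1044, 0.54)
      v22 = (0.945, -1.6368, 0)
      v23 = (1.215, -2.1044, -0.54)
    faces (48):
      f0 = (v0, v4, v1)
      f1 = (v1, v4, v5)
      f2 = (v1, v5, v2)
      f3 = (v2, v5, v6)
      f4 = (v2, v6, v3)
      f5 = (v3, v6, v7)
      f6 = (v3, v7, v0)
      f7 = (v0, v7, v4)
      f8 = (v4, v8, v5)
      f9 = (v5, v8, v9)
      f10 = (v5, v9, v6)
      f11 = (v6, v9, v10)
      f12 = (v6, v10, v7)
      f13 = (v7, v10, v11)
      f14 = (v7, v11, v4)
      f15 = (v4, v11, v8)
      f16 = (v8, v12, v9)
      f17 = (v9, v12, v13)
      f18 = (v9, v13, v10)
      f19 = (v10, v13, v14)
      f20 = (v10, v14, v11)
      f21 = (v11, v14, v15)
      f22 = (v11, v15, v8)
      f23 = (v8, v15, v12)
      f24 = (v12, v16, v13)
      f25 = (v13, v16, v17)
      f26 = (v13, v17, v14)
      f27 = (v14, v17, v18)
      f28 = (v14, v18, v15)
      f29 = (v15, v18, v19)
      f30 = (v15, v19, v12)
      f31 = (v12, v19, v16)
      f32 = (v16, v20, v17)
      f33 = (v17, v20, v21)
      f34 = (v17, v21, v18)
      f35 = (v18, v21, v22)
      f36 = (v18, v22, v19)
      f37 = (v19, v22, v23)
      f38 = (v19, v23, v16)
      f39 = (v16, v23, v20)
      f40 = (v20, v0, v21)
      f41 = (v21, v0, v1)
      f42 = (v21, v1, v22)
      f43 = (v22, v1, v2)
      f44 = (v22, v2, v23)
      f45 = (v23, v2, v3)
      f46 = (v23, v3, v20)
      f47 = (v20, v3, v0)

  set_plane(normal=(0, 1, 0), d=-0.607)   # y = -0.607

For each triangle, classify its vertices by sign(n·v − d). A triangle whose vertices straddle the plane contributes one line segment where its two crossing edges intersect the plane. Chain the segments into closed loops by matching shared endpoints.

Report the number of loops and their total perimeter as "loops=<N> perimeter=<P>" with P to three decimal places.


Straddling triangles (16 of 48):
  (v12,v16,v13) [+-+] → (-2.61955, -0.607, 0)–(-2.20699, -0.607, 0.412563)  len=0.5835
  (v13,v16,v17) [+--] → (-2.20699, -0.607, 0.412563)–(-2.07954, -0.607, 0.54)  len=0.1802
  (v13,v17,v14) [+-+] → (-2.07954, -0.607, 0.54)–(-1.6953, -0.607, 0.155759)  len=0.5434
  (v14,v17,v18) [+--] → (-1.6953, -0.607, 0.155759)–(-1.53955, -0.607, 0)  len=0.2203
  (v14,v18,v15) [+-+] → (-1.53955, -0.607, 0)–(-1.87929, -0.607, -0.339743)  len=0.4805
  (v15,v18,v19) [+--] → (-1.87929, -0.607, -0.339743)–(-2.07954, -0.607, -0.54)  len=0.2832
  (v15,v19,v12) [+-+] → (-2.07954, -0.607, -0.54)–(-2.46378, -0.607, -0.155759)  len=0.5434
  (v12,v19,v16) [+--] → (-2.46378, -0.607, -0.155759)–(-2.61955, -0.607, 0)  len=0.2203
  (v20,v0,v21) [-+-] → (2.61955, -0.607, 0)–(2.46378, -0.607, 0.155759)  len=0.2203
  (v21,v0,v1) [-++] → (2.46378, -0.607, 0.155759)–(2.07954, -0.607, 0.54)  len=0.5434
  (v21,v1,v22) [-+-] → (2.07954, -0.607, 0.54)–(1.87929, -0.607, 0.339743)  len=0.2832
  (v22,v1,v2) [-++] → (1.87929, -0.607, 0.339743)–(1.53955, -0.607, 0)  len=0.4805
  (v22,v2,v23) [-+-] → (1.53955, -0.607, 0)–(1.6953, -0.607, -0.155759)  len=0.2203
  (v23,v2,v3) [-++] → (1.6953, -0.607, -0.155759)–(2.07954, -0.607, -0.54)  len=0.5434
  (v23,v3,v20) [-+-] → (2.07954, -0.607, -0.54)–(2.20699, -0.607, -0.412563)  len=0.1802
  (v20,v3,v0) [-++] → (2.20699, -0.607, -0.412563)–(2.61955, -0.607, 0)  len=0.5835

Chained into 2 loop(s):
  loop 1: 8 segments, perimeter = 3.0547
  loop 2: 8 segments, perimeter = 3.0547
Total perimeter = 6.109

loops=2 perimeter=6.109


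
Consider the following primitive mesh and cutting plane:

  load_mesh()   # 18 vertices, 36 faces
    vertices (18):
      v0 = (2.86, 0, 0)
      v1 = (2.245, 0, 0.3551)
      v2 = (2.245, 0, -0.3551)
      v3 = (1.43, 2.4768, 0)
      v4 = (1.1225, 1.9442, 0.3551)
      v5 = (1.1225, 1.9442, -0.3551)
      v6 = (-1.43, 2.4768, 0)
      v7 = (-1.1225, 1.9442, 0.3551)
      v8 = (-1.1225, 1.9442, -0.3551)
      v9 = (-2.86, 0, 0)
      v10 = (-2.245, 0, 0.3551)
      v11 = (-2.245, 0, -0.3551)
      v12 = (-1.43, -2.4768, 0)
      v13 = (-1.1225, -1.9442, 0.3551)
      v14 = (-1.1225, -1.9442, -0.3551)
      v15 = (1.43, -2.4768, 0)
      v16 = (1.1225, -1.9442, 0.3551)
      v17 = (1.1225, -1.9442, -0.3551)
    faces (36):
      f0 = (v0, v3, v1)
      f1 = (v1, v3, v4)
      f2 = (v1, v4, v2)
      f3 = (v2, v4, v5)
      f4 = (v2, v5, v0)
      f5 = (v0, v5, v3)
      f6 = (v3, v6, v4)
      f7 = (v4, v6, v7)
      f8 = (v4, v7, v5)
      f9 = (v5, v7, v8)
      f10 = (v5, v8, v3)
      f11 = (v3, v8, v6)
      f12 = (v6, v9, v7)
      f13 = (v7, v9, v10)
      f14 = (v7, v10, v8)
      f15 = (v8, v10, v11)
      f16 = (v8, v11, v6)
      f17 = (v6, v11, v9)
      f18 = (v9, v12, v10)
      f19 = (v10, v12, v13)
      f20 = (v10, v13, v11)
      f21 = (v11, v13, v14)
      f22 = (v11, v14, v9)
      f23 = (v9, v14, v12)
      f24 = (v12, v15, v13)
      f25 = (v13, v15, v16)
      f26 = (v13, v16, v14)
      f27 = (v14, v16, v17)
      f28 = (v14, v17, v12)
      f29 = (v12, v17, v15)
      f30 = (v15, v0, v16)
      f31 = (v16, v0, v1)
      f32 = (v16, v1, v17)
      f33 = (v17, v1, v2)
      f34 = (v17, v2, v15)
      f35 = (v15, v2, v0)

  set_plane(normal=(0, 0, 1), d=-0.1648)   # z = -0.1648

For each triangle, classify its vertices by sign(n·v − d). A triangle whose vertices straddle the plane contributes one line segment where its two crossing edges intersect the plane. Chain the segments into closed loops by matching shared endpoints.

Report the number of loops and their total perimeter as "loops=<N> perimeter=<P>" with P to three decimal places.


loops=2 perimeter=28.917

Straddling triangles (24 of 36):
  (v1,v4,v2) [++-] → (1.94422, 0.520954, -0.1648)–(2.245, 0, -0.1648)  len=0.6015
  (v2,v4,v5) [-+-] → (1.94422, 0.520954, -0.1648)–(1.1225, 1.9442, -0.1648)  len=1.6434
  (v2,v5,v0) [--+] → (2.05364, 0.902293, -0.1648)–(2.57458, 0, -0.1648)  len=1.0419
  (v0,v5,v3) [+-+] → (2.05364, 0.902293, -0.1648)–(1.28729, 2.22962, -0.1648)  len=1.5327
  (v4,v7,v5) [++-] → (0.520946, 1.9442, -0.1648)–(1.1225, 1.9442, -0.1648)  len=0.6016
  (v5,v7,v8) [-+-] → (0.520946, 1.9442, -0.1648)–(-1.1225, 1.9442, -0.1648)  len=1.6434
  (v5,v8,v3) [--+] → (0.245398, 2.22962, -0.1648)–(1.28729, 2.22962, -0.1648)  len=1.0419
  (v3,v8,v6) [+-+] → (0.245398, 2.22962, -0.1648)–(-1.28729, 2.22962, -0.1648)  len=1.5327
  (v7,v10,v8) [++-] → (-1.42328, 1.42325, -0.1648)–(-1.1225, 1.9442, -0.1648)  len=0.6015
  (v8,v10,v11) [-+-] → (-1.42328, 1.42325, -0.1648)–(-2.245, 0, -0.1648)  len=1.6434
  (v8,v11,v6) [--+] → (-1.80824, 1.32733, -0.1648)–(-1.28729, 2.22962, -0.1648)  len=1.0419
  (v6,v11,v9) [+-+] → (-1.80824, 1.32733, -0.1648)–(-2.57458, 0, -0.1648)  len=1.5327
  (v10,v13,v11) [++-] → (-1.94422, -0.520954, -0.1648)–(-2.245, 0, -0.1648)  len=0.6015
  (v11,v13,v14) [-+-] → (-1.94422, -0.520954, -0.1648)–(-1.1225, -1.9442, -0.1648)  len=1.6434
  (v11,v14,v9) [--+] → (-2.05364, -0.902293, -0.1648)–(-2.57458, 0, -0.1648)  len=1.0419
  (v9,v14,v12) [+-+] → (-2.05364, -0.902293, -0.1648)–(-1.28729, -2.22962, -0.1648)  len=1.5327
  (v13,v16,v14) [++-] → (-0.520946, -1.9442, -0.1648)–(-1.1225, -1.9442, -0.1648)  len=0.6016
  (v14,v16,v17) [-+-] → (-0.520946, -1.9442, -0.1648)–(1.1225, -1.9442, -0.1648)  len=1.6434
  (v14,v17,v12) [--+] → (-0.245398, -2.22962, -0.1648)–(-1.28729, -2.22962, -0.1648)  len=1.0419
  (v12,v17,v15) [+-+] → (-0.245398, -2.22962, -0.1648)–(1.28729, -2.22962, -0.1648)  len=1.5327
  (v16,v1,v17) [++-] → (1.42328, -1.42325, -0.1648)–(1.1225, -1.9442, -0.1648)  len=0.6015
  (v17,v1,v2) [-+-] → (1.42328, -1.42325, -0.1648)–(2.245, 0, -0.1648)  len=1.6434
  (v17,v2,v15) [--+] → (1.80824, -1.32733, -0.1648)–(1.28729, -2.22962, -0.1648)  len=1.0419
  (v15,v2,v0) [+-+] → (1.80824, -1.32733, -0.1648)–(2.57458, 0, -0.1648)  len=1.5327

Chained into 2 loop(s):
  loop 1: 12 segments, perimeter = 13.4699
  loop 2: 12 segments, perimeter = 15.4474
Total perimeter = 28.917
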